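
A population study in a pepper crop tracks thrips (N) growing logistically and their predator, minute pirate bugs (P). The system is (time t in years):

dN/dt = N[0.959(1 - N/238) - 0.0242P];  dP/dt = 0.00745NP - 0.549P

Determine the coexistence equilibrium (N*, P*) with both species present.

N* ≈ 73.7, P* ≈ 27.4

From dP/dt = 0 with P > 0: 0.00745N* = 0.549, so N* = 73.7.
Substitute into dN/dt = 0: 0.959(1 - 73.7/238) = 0.0242P*.
The bracket is 0.69, giving P* = 0.662/0.0242 = 27.4.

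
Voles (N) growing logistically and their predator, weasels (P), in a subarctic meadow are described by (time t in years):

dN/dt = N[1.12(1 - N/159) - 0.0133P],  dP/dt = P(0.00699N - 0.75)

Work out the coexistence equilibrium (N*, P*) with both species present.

N* ≈ 107, P* ≈ 27.4

From dP/dt = 0 with P > 0: 0.00699N* = 0.75, so N* = 107.
Substitute into dN/dt = 0: 1.12(1 - 107/159) = 0.0133P*.
The bracket is 0.325, giving P* = 0.364/0.0133 = 27.4.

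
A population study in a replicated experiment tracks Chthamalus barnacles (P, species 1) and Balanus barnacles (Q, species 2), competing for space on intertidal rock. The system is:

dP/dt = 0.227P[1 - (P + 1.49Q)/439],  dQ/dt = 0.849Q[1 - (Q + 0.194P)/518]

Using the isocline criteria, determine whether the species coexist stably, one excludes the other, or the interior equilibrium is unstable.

Compare the nullcline intercepts: K1/α12 = 439/1.49 = 295 < K2 = 518; K2/α21 = 518/0.194 = 2670 > K1 = 439.
Since the inequalities point opposite ways, species 2 can invade but species 1 cannot.

species 2 excludes species 1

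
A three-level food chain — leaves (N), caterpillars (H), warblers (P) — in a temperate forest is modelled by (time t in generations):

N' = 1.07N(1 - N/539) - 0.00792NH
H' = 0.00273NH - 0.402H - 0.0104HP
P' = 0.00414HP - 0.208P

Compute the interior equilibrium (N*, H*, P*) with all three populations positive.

N* ≈ 339, H* ≈ 50.2, P* ≈ 50.2

From dP/dt = 0: 0.00414H* = 0.208, so H* = 50.2.
From dN/dt = 0: 1.07(1 - N*/539) = 0.00792·50.2, giving N* = 539·(1 - 0.372) = 339.
From dH/dt = 0: 0.00273·339 - 0.402 = 0.0104P*, so P* = 0.522/0.0104 = 50.2.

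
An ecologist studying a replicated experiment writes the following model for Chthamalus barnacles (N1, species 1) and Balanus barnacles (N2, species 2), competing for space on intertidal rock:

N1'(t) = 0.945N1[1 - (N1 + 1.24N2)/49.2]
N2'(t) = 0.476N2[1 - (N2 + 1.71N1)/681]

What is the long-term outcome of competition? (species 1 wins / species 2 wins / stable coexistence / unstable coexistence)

species 2 excludes species 1

Compare the nullcline intercepts: K1/α12 = 49.2/1.24 = 39.7 < K2 = 681; K2/α21 = 681/1.71 = 398 > K1 = 49.2.
Since the inequalities point opposite ways, species 2 can invade but species 1 cannot.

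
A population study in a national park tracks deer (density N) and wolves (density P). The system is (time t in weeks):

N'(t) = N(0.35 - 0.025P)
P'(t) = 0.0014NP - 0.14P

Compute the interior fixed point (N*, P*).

N* ≈ 100, P* ≈ 14

Set dP/dt = 0 with P > 0: 0.0014N - 0.14 = 0, so N* = 0.14/0.0014 = 100.
Set dN/dt = 0 with N > 0: 0.35 - 0.025P = 0, so P* = 0.35/0.025 = 14.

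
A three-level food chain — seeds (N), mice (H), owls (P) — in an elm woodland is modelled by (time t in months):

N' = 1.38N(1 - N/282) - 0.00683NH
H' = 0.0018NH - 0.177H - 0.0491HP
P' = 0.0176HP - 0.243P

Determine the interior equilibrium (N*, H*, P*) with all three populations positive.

From dP/dt = 0: 0.0176H* = 0.243, so H* = 13.8.
From dN/dt = 0: 1.38(1 - N*/282) = 0.00683·13.8, giving N* = 282·(1 - 0.0683) = 263.
From dH/dt = 0: 0.0018·263 - 0.177 = 0.0491P*, so P* = 0.296/0.0491 = 6.03.

N* ≈ 263, H* ≈ 13.8, P* ≈ 6.03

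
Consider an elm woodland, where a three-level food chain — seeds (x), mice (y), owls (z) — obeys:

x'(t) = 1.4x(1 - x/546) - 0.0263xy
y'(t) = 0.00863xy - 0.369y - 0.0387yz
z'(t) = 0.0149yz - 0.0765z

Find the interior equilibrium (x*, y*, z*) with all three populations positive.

From dz/dt = 0: 0.0149y* = 0.0765, so y* = 5.13.
From dx/dt = 0: 1.4(1 - x*/546) = 0.0263·5.13, giving x* = 546·(1 - 0.0965) = 493.
From dy/dt = 0: 0.00863·493 - 0.369 = 0.0387z*, so z* = 3.89/0.0387 = 100.

x* ≈ 493, y* ≈ 5.13, z* ≈ 100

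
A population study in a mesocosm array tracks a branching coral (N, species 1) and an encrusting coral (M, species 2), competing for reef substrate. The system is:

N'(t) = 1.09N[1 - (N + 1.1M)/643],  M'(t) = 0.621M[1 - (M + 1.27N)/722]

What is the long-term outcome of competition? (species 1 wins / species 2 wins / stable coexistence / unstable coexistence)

unstable coexistence (outcome depends on initial conditions)

Compare the nullcline intercepts: K1/α12 = 643/1.1 = 585 < K2 = 722; K2/α21 = 722/1.27 = 569 < K1 = 643.
Since both are reversed, neither can invade when rare; the interior point is a saddle.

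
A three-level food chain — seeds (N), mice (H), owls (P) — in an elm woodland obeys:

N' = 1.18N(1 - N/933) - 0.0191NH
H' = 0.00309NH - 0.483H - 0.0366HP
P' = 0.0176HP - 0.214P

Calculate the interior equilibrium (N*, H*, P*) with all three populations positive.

From dP/dt = 0: 0.0176H* = 0.214, so H* = 12.2.
From dN/dt = 0: 1.18(1 - N*/933) = 0.0191·12.2, giving N* = 933·(1 - 0.197) = 749.
From dH/dt = 0: 0.00309·749 - 0.483 = 0.0366P*, so P* = 1.83/0.0366 = 50.1.

N* ≈ 749, H* ≈ 12.2, P* ≈ 50.1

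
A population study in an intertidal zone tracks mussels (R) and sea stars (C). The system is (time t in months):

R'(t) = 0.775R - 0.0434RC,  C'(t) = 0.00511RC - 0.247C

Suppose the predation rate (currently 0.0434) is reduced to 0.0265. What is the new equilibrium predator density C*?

At the interior fixed point, setting dR/dt = 0 with R > 0 fixes C* = (prey growth rate)/(RC coefficient) — independent of the other coefficients.
With the change, C* = 0.775/0.0265 = 29.2; it rises from 17.9.

C* ≈ 29.2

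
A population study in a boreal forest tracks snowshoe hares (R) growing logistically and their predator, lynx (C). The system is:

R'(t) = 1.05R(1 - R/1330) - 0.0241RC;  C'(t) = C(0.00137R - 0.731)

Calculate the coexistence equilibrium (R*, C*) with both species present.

R* ≈ 534, C* ≈ 26.1

From dC/dt = 0 with C > 0: 0.00137R* = 0.731, so R* = 534.
Substitute into dR/dt = 0: 1.05(1 - 534/1330) = 0.0241C*.
The bracket is 0.599, giving C* = 0.629/0.0241 = 26.1.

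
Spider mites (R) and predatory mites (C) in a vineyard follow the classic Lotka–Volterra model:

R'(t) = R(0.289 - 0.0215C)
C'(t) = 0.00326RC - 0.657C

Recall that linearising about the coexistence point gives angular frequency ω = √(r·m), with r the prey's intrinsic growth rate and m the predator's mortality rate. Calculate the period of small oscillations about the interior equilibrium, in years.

Here r = 0.289 and m = 0.657, so r·m = 0.19.
ω = √0.19 = 0.436 per year, hence T = 2π/ω ≈ 14.4 years.

T ≈ 14.4 years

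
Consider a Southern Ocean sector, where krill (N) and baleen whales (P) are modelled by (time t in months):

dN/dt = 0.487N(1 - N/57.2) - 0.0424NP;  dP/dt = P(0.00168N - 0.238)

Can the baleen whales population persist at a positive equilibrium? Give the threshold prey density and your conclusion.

Threshold N = 142; K < 142, so no, the predator goes extinct.

The predator equation gives dP/dt > 0 only when N > 0.238/0.00168 = 142.
Without the predator, N → K = 57.2. Since 57.2 < 142, the predator cannot invade.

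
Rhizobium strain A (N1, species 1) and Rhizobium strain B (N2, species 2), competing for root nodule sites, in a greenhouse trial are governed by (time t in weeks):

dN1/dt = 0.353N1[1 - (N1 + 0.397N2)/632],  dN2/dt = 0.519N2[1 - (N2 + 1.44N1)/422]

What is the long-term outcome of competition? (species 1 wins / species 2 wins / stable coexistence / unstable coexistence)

Compare the nullcline intercepts: K1/α12 = 632/0.397 = 1590 > K2 = 422; K2/α21 = 422/1.44 = 293 < K1 = 632.
Since the inequalities point opposite ways, species 1 can invade but species 2 cannot.

species 1 excludes species 2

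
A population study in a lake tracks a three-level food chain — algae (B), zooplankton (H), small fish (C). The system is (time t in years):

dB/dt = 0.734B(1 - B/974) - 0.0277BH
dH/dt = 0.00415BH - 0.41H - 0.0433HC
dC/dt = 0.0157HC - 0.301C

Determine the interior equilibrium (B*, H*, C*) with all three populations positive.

B* ≈ 269, H* ≈ 19.2, C* ≈ 16.3

From dC/dt = 0: 0.0157H* = 0.301, so H* = 19.2.
From dB/dt = 0: 0.734(1 - B*/974) = 0.0277·19.2, giving B* = 974·(1 - 0.724) = 269.
From dH/dt = 0: 0.00415·269 - 0.41 = 0.0433C*, so C* = 0.708/0.0433 = 16.3.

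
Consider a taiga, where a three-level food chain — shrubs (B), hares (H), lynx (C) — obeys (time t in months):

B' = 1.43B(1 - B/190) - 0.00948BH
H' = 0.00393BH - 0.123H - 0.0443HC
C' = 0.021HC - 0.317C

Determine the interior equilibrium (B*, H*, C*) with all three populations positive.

B* ≈ 171, H* ≈ 15.1, C* ≈ 12.4

From dC/dt = 0: 0.021H* = 0.317, so H* = 15.1.
From dB/dt = 0: 1.43(1 - B*/190) = 0.00948·15.1, giving B* = 190·(1 - 0.1) = 171.
From dH/dt = 0: 0.00393·171 - 0.123 = 0.0443C*, so C* = 0.549/0.0443 = 12.4.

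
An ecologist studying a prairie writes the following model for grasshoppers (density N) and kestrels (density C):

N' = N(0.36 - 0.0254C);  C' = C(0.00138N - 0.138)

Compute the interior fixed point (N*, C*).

N* ≈ 100, C* ≈ 14.2

Set dC/dt = 0 with C > 0: 0.00138N - 0.138 = 0, so N* = 0.138/0.00138 = 100.
Set dN/dt = 0 with N > 0: 0.36 - 0.0254C = 0, so C* = 0.36/0.0254 = 14.2.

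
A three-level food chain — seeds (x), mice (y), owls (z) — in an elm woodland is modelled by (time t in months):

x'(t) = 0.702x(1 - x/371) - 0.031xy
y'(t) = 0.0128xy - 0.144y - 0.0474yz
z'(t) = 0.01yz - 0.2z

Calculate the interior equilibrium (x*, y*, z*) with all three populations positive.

x* ≈ 43.3, y* ≈ 20, z* ≈ 8.66

From dz/dt = 0: 0.01y* = 0.2, so y* = 20.
From dx/dt = 0: 0.702(1 - x*/371) = 0.031·20, giving x* = 371·(1 - 0.883) = 43.3.
From dy/dt = 0: 0.0128·43.3 - 0.144 = 0.0474z*, so z* = 0.411/0.0474 = 8.66.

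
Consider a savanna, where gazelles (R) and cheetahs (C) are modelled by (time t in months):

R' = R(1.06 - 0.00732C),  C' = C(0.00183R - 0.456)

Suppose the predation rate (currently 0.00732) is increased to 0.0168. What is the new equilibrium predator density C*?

At the interior fixed point, setting dR/dt = 0 with R > 0 fixes C* = (prey growth rate)/(RC coefficient) — independent of the other coefficients.
With the change, C* = 1.06/0.0168 = 63.1; it falls from 145.

C* ≈ 63.1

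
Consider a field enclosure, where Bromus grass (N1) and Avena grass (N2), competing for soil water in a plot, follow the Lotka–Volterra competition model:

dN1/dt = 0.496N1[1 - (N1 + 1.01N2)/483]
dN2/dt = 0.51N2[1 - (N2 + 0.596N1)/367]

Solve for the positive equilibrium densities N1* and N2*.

N1* ≈ 282, N2* ≈ 199

Setting both brackets to zero gives the nullclines N1 + 1.01N2 = 483 and 0.596N1 + N2 = 367.
Substituting N2 = 367 - 0.596N1 into the first: N1(1 - 1.01·0.596) = 483 - 1.01·367.
So N1* = 112/0.398 = 282, and then N2* = 367 - 0.596·282 = 199.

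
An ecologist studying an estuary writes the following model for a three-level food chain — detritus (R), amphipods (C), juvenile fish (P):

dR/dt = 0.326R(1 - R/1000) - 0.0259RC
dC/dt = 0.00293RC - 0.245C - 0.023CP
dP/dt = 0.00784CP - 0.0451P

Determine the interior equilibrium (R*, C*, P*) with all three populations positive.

R* ≈ 543, C* ≈ 5.75, P* ≈ 58.5

From dP/dt = 0: 0.00784C* = 0.0451, so C* = 5.75.
From dR/dt = 0: 0.326(1 - R*/1000) = 0.0259·5.75, giving R* = 1000·(1 - 0.457) = 543.
From dC/dt = 0: 0.00293·543 - 0.245 = 0.023P*, so P* = 1.35/0.023 = 58.5.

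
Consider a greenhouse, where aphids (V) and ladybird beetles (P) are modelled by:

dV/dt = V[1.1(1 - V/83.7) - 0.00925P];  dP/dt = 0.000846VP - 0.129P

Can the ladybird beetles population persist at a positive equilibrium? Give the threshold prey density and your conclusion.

Threshold V = 152; K < 152, so no, the predator goes extinct.

The predator equation gives dP/dt > 0 only when V > 0.129/0.000846 = 152.
Without the predator, V → K = 83.7. Since 83.7 < 152, the predator cannot invade.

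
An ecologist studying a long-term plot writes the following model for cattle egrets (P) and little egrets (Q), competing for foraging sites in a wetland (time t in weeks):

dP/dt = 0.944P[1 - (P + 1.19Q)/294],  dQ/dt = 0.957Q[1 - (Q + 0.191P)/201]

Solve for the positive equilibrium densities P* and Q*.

P* ≈ 70.9, Q* ≈ 187

Setting both brackets to zero gives the nullclines P + 1.19Q = 294 and 0.191P + Q = 201.
Substituting Q = 201 - 0.191P into the first: P(1 - 1.19·0.191) = 294 - 1.19·201.
So P* = 54.8/0.773 = 70.9, and then Q* = 201 - 0.191·70.9 = 187.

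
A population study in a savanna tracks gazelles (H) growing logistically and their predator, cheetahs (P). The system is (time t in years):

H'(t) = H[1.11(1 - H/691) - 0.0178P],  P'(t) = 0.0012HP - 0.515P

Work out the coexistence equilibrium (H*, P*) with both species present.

From dP/dt = 0 with P > 0: 0.0012H* = 0.515, so H* = 429.
Substitute into dH/dt = 0: 1.11(1 - 429/691) = 0.0178P*.
The bracket is 0.379, giving P* = 0.421/0.0178 = 23.6.

H* ≈ 429, P* ≈ 23.6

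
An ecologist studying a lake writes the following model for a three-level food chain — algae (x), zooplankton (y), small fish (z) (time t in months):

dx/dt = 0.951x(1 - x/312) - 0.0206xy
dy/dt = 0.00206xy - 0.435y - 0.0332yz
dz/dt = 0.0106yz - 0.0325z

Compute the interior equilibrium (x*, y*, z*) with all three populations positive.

From dz/dt = 0: 0.0106y* = 0.0325, so y* = 3.07.
From dx/dt = 0: 0.951(1 - x*/312) = 0.0206·3.07, giving x* = 312·(1 - 0.0664) = 291.
From dy/dt = 0: 0.00206·291 - 0.435 = 0.0332z*, so z* = 0.165/0.0332 = 4.97.

x* ≈ 291, y* ≈ 3.07, z* ≈ 4.97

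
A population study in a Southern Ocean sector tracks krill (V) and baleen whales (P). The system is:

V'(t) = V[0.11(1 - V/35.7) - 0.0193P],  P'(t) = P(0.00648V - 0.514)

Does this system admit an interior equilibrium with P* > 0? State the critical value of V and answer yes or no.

Threshold V = 79.3; K < 79.3, so no, the predator goes extinct.

The predator equation gives dP/dt > 0 only when V > 0.514/0.00648 = 79.3.
Without the predator, V → K = 35.7. Since 35.7 < 79.3, the predator cannot invade.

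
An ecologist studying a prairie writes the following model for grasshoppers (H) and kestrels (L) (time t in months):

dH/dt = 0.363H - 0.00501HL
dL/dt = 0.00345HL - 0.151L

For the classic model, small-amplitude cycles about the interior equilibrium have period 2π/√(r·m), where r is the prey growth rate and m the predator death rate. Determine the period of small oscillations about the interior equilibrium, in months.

T ≈ 26.8 months

Here r = 0.363 and m = 0.151, so r·m = 0.0548.
ω = √0.0548 = 0.234 per month, hence T = 2π/ω ≈ 26.8 months.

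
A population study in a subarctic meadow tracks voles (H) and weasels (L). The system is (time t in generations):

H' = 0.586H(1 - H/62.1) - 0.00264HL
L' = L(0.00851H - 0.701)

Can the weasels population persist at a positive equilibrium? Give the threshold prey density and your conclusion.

The predator equation gives dL/dt > 0 only when H > 0.701/0.00851 = 82.4.
Without the predator, H → K = 62.1. Since 62.1 < 82.4, the predator cannot invade.

Threshold H = 82.4; K < 82.4, so no, the predator goes extinct.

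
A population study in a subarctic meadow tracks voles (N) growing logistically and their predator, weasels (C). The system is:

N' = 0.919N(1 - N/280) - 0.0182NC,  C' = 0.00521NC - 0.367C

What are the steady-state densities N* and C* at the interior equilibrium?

N* ≈ 70.4, C* ≈ 37.8

From dC/dt = 0 with C > 0: 0.00521N* = 0.367, so N* = 70.4.
Substitute into dN/dt = 0: 0.919(1 - 70.4/280) = 0.0182C*.
The bracket is 0.748, giving C* = 0.688/0.0182 = 37.8.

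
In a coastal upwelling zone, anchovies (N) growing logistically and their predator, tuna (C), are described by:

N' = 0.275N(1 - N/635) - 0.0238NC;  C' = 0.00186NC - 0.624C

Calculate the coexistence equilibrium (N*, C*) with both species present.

N* ≈ 335, C* ≈ 5.45

From dC/dt = 0 with C > 0: 0.00186N* = 0.624, so N* = 335.
Substitute into dN/dt = 0: 0.275(1 - 335/635) = 0.0238C*.
The bracket is 0.472, giving C* = 0.13/0.0238 = 5.45.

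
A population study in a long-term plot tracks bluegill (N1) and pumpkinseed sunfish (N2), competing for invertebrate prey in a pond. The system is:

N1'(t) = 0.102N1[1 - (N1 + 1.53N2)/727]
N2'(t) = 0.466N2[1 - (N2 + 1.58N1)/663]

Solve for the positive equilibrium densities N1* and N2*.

N1* ≈ 203, N2* ≈ 343

Setting both brackets to zero gives the nullclines N1 + 1.53N2 = 727 and 1.58N1 + N2 = 663.
Substituting N2 = 663 - 1.58N1 into the first: N1(1 - 1.53·1.58) = 727 - 1.53·663.
So N1* = -287/-1.42 = 203, and then N2* = 663 - 1.58·203 = 343.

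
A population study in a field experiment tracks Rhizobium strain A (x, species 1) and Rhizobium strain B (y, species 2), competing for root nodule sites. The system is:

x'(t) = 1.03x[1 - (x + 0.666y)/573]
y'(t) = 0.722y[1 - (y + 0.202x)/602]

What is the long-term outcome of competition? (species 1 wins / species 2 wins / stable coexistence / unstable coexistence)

stable coexistence

Compare the nullcline intercepts: K1/α12 = 573/0.666 = 860 > K2 = 602; K2/α21 = 602/0.202 = 2980 > K1 = 573.
Since both inequalities hold, each species can invade when rare, so the interior equilibrium is stable.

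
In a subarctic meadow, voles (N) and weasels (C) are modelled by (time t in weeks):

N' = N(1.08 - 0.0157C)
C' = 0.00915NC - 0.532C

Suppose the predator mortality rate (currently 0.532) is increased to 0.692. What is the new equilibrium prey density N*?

N* ≈ 75.6

At the interior fixed point, setting dC/dt = 0 with C > 0 fixes N* = (predator death rate)/(NC coefficient) — independent of the other coefficients.
With the change, N* = 0.692/0.00915 = 75.6; it rises from 58.1.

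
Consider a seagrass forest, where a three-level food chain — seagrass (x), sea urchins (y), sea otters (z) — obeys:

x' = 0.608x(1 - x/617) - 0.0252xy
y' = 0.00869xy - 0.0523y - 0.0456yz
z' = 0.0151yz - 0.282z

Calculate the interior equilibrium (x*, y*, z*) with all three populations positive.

From dz/dt = 0: 0.0151y* = 0.282, so y* = 18.7.
From dx/dt = 0: 0.608(1 - x*/617) = 0.0252·18.7, giving x* = 617·(1 - 0.774) = 139.
From dy/dt = 0: 0.00869·139 - 0.0523 = 0.0456z*, so z* = 1.16/0.0456 = 25.4.

x* ≈ 139, y* ≈ 18.7, z* ≈ 25.4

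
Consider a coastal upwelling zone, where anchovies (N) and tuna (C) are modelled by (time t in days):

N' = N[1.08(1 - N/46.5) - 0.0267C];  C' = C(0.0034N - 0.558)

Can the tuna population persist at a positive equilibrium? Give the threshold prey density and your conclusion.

The predator equation gives dC/dt > 0 only when N > 0.558/0.0034 = 164.
Without the predator, N → K = 46.5. Since 46.5 < 164, the predator cannot invade.

Threshold N = 164; K < 164, so no, the predator goes extinct.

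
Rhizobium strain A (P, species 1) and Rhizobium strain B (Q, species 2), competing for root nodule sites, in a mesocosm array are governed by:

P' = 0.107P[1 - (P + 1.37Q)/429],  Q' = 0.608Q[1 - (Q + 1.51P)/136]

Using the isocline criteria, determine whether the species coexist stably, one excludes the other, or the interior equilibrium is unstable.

Compare the nullcline intercepts: K1/α12 = 429/1.37 = 313 > K2 = 136; K2/α21 = 136/1.51 = 90.1 < K1 = 429.
Since the inequalities point opposite ways, species 1 can invade but species 2 cannot.

species 1 excludes species 2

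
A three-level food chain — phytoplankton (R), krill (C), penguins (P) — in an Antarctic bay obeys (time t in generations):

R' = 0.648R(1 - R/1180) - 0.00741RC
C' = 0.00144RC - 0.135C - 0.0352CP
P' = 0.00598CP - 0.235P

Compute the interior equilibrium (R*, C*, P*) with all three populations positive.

From dP/dt = 0: 0.00598C* = 0.235, so C* = 39.3.
From dR/dt = 0: 0.648(1 - R*/1180) = 0.00741·39.3, giving R* = 1180·(1 - 0.449) = 650.
From dC/dt = 0: 0.00144·650 - 0.135 = 0.0352P*, so P* = 0.801/0.0352 = 22.7.

R* ≈ 650, C* ≈ 39.3, P* ≈ 22.7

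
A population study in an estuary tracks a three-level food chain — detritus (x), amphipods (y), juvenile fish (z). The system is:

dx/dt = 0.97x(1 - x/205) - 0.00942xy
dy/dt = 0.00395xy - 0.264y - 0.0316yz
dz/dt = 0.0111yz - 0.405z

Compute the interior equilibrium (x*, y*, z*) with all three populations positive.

From dz/dt = 0: 0.0111y* = 0.405, so y* = 36.5.
From dx/dt = 0: 0.97(1 - x*/205) = 0.00942·36.5, giving x* = 205·(1 - 0.354) = 132.
From dy/dt = 0: 0.00395·132 - 0.264 = 0.0316z*, so z* = 0.259/0.0316 = 8.19.

x* ≈ 132, y* ≈ 36.5, z* ≈ 8.19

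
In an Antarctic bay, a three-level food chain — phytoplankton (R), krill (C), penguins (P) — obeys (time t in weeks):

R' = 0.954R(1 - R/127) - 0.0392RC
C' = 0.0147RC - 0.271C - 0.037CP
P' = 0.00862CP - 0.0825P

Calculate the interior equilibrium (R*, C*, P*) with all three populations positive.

From dP/dt = 0: 0.00862C* = 0.0825, so C* = 9.57.
From dR/dt = 0: 0.954(1 - R*/127) = 0.0392·9.57, giving R* = 127·(1 - 0.393) = 77.1.
From dC/dt = 0: 0.0147·77.1 - 0.271 = 0.037P*, so P* = 0.862/0.037 = 23.3.

R* ≈ 77.1, C* ≈ 9.57, P* ≈ 23.3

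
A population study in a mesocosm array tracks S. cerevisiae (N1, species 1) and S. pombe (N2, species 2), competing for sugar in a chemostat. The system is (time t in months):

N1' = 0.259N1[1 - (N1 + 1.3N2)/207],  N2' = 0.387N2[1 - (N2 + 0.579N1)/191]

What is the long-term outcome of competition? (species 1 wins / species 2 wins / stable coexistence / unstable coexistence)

Compare the nullcline intercepts: K1/α12 = 207/1.3 = 159 < K2 = 191; K2/α21 = 191/0.579 = 330 > K1 = 207.
Since the inequalities point opposite ways, species 2 can invade but species 1 cannot.

species 2 excludes species 1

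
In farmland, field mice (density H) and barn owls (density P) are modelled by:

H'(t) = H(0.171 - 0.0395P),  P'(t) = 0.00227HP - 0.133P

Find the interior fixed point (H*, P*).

Set dP/dt = 0 with P > 0: 0.00227H - 0.133 = 0, so H* = 0.133/0.00227 = 58.6.
Set dH/dt = 0 with H > 0: 0.171 - 0.0395P = 0, so P* = 0.171/0.0395 = 4.33.

H* ≈ 58.6, P* ≈ 4.33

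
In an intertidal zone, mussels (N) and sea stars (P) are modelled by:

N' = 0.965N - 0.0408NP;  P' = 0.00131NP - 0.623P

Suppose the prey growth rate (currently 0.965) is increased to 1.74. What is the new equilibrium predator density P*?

At the interior fixed point, setting dN/dt = 0 with N > 0 fixes P* = (prey growth rate)/(NP coefficient) — independent of the other coefficients.
With the change, P* = 1.74/0.0408 = 42.6; it rises from 23.7.

P* ≈ 42.6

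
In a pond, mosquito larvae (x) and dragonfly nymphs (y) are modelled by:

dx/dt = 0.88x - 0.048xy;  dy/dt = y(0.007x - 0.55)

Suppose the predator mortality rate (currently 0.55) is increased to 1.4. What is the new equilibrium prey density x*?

x* ≈ 200

At the interior fixed point, setting dy/dt = 0 with y > 0 fixes x* = (predator death rate)/(xy coefficient) — independent of the other coefficients.
With the change, x* = 1.4/0.007 = 200; it rises from 78.6.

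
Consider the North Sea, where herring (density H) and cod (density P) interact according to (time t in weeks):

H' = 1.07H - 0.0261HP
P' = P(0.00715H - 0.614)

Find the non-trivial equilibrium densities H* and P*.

H* ≈ 85.9, P* ≈ 41

Set dP/dt = 0 with P > 0: 0.00715H - 0.614 = 0, so H* = 0.614/0.00715 = 85.9.
Set dH/dt = 0 with H > 0: 1.07 - 0.0261P = 0, so P* = 1.07/0.0261 = 41.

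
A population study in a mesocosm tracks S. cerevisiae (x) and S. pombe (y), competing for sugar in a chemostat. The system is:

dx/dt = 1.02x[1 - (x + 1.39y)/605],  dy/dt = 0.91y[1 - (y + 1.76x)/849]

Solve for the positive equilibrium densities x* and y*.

Setting both brackets to zero gives the nullclines x + 1.39y = 605 and 1.76x + y = 849.
Substituting y = 849 - 1.76x into the first: x(1 - 1.39·1.76) = 605 - 1.39·849.
So x* = -575/-1.45 = 398, and then y* = 849 - 1.76·398 = 149.

x* ≈ 398, y* ≈ 149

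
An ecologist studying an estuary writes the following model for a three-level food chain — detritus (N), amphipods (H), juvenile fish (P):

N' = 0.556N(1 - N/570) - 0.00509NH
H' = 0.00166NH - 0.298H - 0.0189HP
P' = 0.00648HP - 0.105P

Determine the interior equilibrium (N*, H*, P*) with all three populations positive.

From dP/dt = 0: 0.00648H* = 0.105, so H* = 16.2.
From dN/dt = 0: 0.556(1 - N*/570) = 0.00509·16.2, giving N* = 570·(1 - 0.148) = 485.
From dH/dt = 0: 0.00166·485 - 0.298 = 0.0189P*, so P* = 0.508/0.0189 = 26.9.

N* ≈ 485, H* ≈ 16.2, P* ≈ 26.9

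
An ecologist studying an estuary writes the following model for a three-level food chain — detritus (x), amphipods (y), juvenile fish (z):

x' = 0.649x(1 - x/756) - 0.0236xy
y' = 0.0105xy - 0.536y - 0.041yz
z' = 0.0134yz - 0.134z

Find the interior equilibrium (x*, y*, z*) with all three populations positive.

x* ≈ 481, y* ≈ 10, z* ≈ 110

From dz/dt = 0: 0.0134y* = 0.134, so y* = 10.
From dx/dt = 0: 0.649(1 - x*/756) = 0.0236·10, giving x* = 756·(1 - 0.364) = 481.
From dy/dt = 0: 0.0105·481 - 0.536 = 0.041z*, so z* = 4.52/0.041 = 110.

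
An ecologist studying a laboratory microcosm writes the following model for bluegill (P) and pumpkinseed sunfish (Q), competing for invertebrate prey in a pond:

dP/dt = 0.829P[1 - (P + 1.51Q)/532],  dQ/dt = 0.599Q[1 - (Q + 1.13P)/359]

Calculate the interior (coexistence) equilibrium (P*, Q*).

P* ≈ 14.3, Q* ≈ 343

Setting both brackets to zero gives the nullclines P + 1.51Q = 532 and 1.13P + Q = 359.
Substituting Q = 359 - 1.13P into the first: P(1 - 1.51·1.13) = 532 - 1.51·359.
So P* = -10.1/-0.706 = 14.3, and then Q* = 359 - 1.13·14.3 = 343.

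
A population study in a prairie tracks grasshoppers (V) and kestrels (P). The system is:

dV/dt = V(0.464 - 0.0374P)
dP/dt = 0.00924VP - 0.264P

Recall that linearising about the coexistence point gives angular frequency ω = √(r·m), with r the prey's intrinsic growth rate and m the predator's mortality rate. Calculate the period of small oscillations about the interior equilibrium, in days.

Here r = 0.464 and m = 0.264, so r·m = 0.122.
ω = √0.122 = 0.35 per day, hence T = 2π/ω ≈ 18 days.

T ≈ 18 days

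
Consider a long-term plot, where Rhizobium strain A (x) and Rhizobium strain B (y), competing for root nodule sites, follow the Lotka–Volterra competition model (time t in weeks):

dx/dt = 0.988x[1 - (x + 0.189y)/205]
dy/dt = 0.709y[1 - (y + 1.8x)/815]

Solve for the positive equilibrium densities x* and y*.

x* ≈ 77.2, y* ≈ 676

Setting both brackets to zero gives the nullclines x + 0.189y = 205 and 1.8x + y = 815.
Substituting y = 815 - 1.8x into the first: x(1 - 0.189·1.8) = 205 - 0.189·815.
So x* = 51/0.66 = 77.2, and then y* = 815 - 1.8·77.2 = 676.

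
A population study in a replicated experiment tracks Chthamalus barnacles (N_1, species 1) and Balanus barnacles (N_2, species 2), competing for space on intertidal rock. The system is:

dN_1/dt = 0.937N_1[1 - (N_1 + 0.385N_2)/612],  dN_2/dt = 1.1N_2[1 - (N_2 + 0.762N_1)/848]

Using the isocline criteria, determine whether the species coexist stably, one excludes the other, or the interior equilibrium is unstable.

stable coexistence

Compare the nullcline intercepts: K1/α12 = 612/0.385 = 1590 > K2 = 848; K2/α21 = 848/0.762 = 1110 > K1 = 612.
Since both inequalities hold, each species can invade when rare, so the interior equilibrium is stable.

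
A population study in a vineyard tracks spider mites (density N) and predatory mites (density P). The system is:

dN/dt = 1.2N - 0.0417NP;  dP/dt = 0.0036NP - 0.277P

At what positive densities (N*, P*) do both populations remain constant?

N* ≈ 76.9, P* ≈ 28.8

Set dP/dt = 0 with P > 0: 0.0036N - 0.277 = 0, so N* = 0.277/0.0036 = 76.9.
Set dN/dt = 0 with N > 0: 1.2 - 0.0417P = 0, so P* = 1.2/0.0417 = 28.8.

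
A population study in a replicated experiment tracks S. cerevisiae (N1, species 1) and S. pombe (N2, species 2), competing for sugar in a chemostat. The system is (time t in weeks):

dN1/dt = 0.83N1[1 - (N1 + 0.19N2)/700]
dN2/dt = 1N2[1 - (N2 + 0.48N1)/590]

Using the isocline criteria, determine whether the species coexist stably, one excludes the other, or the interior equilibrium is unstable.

stable coexistence

Compare the nullcline intercepts: K1/α12 = 700/0.19 = 3680 > K2 = 590; K2/α21 = 590/0.48 = 1230 > K1 = 700.
Since both inequalities hold, each species can invade when rare, so the interior equilibrium is stable.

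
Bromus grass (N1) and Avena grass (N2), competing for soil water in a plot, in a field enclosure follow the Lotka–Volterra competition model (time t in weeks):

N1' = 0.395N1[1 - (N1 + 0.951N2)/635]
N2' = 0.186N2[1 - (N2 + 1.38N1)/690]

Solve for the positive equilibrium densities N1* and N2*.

N1* ≈ 67.8, N2* ≈ 596

Setting both brackets to zero gives the nullclines N1 + 0.951N2 = 635 and 1.38N1 + N2 = 690.
Substituting N2 = 690 - 1.38N1 into the first: N1(1 - 0.951·1.38) = 635 - 0.951·690.
So N1* = -21.2/-0.312 = 67.8, and then N2* = 690 - 1.38·67.8 = 596.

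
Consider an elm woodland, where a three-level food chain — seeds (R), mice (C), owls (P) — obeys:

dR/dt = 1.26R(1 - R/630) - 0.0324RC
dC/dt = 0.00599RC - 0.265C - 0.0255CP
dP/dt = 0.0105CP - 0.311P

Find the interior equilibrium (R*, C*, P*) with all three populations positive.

R* ≈ 150, C* ≈ 29.6, P* ≈ 24.9

From dP/dt = 0: 0.0105C* = 0.311, so C* = 29.6.
From dR/dt = 0: 1.26(1 - R*/630) = 0.0324·29.6, giving R* = 630·(1 - 0.762) = 150.
From dC/dt = 0: 0.00599·150 - 0.265 = 0.0255P*, so P* = 0.635/0.0255 = 24.9.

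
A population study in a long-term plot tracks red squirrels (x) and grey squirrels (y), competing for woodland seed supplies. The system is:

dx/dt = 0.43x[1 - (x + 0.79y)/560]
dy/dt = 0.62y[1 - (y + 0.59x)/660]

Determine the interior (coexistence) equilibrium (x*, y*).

x* ≈ 72.3, y* ≈ 617

Setting both brackets to zero gives the nullclines x + 0.79y = 560 and 0.59x + y = 660.
Substituting y = 660 - 0.59x into the first: x(1 - 0.79·0.59) = 560 - 0.79·660.
So x* = 38.6/0.534 = 72.3, and then y* = 660 - 0.59·72.3 = 617.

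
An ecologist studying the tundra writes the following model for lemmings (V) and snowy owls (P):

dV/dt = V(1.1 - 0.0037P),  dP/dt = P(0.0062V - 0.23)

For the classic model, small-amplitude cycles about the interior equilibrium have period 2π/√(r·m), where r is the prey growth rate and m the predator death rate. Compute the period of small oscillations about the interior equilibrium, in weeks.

Here r = 1.1 and m = 0.23, so r·m = 0.253.
ω = √0.253 = 0.503 per week, hence T = 2π/ω ≈ 12.5 weeks.

T ≈ 12.5 weeks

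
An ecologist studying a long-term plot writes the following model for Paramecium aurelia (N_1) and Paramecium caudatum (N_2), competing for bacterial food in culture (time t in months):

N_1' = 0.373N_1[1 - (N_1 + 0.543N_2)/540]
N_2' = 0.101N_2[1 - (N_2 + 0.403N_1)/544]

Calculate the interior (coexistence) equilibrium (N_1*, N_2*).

N_1* ≈ 313, N_2* ≈ 418

Setting both brackets to zero gives the nullclines N_1 + 0.543N_2 = 540 and 0.403N_1 + N_2 = 544.
Substituting N_2 = 544 - 0.403N_1 into the first: N_1(1 - 0.543·0.403) = 540 - 0.543·544.
So N_1* = 245/0.781 = 313, and then N_2* = 544 - 0.403·313 = 418.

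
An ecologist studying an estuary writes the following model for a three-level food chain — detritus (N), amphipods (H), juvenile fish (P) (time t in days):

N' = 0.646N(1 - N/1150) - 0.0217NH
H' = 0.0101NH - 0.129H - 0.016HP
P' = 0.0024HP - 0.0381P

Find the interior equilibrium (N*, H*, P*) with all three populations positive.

N* ≈ 537, H* ≈ 15.9, P* ≈ 331

From dP/dt = 0: 0.0024H* = 0.0381, so H* = 15.9.
From dN/dt = 0: 0.646(1 - N*/1150) = 0.0217·15.9, giving N* = 1150·(1 - 0.533) = 537.
From dH/dt = 0: 0.0101·537 - 0.129 = 0.016P*, so P* = 5.29/0.016 = 331.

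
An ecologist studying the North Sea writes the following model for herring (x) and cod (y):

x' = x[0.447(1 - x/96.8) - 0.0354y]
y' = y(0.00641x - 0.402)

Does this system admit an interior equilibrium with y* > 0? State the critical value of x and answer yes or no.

The predator equation gives dy/dt > 0 only when x > 0.402/0.00641 = 62.7.
Without the predator, x → K = 96.8. Since 96.8 > 62.7, the predator can invade and persist.

Threshold x = 62.7; K > 62.7, so yes, the predator persists.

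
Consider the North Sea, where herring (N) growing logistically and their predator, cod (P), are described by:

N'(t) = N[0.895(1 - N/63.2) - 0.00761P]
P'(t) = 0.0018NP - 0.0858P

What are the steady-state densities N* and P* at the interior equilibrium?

From dP/dt = 0 with P > 0: 0.0018N* = 0.0858, so N* = 47.7.
Substitute into dN/dt = 0: 0.895(1 - 47.7/63.2) = 0.00761P*.
The bracket is 0.246, giving P* = 0.22/0.00761 = 28.9.

N* ≈ 47.7, P* ≈ 28.9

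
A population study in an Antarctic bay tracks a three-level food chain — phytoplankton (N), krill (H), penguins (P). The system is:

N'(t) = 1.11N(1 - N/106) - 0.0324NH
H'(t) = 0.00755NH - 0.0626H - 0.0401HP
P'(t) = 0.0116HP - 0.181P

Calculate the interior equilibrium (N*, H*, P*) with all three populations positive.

From dP/dt = 0: 0.0116H* = 0.181, so H* = 15.6.
From dN/dt = 0: 1.11(1 - N*/106) = 0.0324·15.6, giving N* = 106·(1 - 0.455) = 57.7.
From dH/dt = 0: 0.00755·57.7 - 0.0626 = 0.0401P*, so P* = 0.373/0.0401 = 9.31.

N* ≈ 57.7, H* ≈ 15.6, P* ≈ 9.31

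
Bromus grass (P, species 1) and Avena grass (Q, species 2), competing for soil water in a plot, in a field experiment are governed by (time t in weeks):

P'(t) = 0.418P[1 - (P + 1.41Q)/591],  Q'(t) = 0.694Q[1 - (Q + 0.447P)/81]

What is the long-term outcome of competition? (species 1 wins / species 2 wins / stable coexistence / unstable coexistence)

Compare the nullcline intercepts: K1/α12 = 591/1.41 = 419 > K2 = 81; K2/α21 = 81/0.447 = 181 < K1 = 591.
Since the inequalities point opposite ways, species 1 can invade but species 2 cannot.

species 1 excludes species 2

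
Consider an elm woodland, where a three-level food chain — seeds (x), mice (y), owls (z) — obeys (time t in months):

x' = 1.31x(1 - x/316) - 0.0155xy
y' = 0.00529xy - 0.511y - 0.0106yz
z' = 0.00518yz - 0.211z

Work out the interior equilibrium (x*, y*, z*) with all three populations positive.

x* ≈ 164, y* ≈ 40.7, z* ≈ 33.5

From dz/dt = 0: 0.00518y* = 0.211, so y* = 40.7.
From dx/dt = 0: 1.31(1 - x*/316) = 0.0155·40.7, giving x* = 316·(1 - 0.482) = 164.
From dy/dt = 0: 0.00529·164 - 0.511 = 0.0106z*, so z* = 0.355/0.0106 = 33.5.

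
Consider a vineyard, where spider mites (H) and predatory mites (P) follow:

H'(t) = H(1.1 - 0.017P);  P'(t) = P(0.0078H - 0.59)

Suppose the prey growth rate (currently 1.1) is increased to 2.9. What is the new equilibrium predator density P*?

At the interior fixed point, setting dH/dt = 0 with H > 0 fixes P* = (prey growth rate)/(HP coefficient) — independent of the other coefficients.
With the change, P* = 2.9/0.017 = 171; it rises from 64.7.

P* ≈ 171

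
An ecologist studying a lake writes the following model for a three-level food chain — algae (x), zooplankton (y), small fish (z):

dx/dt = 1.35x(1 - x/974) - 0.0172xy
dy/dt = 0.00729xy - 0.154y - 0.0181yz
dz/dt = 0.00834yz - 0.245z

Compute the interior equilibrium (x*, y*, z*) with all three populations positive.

x* ≈ 609, y* ≈ 29.4, z* ≈ 237

From dz/dt = 0: 0.00834y* = 0.245, so y* = 29.4.
From dx/dt = 0: 1.35(1 - x*/974) = 0.0172·29.4, giving x* = 974·(1 - 0.374) = 609.
From dy/dt = 0: 0.00729·609 - 0.154 = 0.0181z*, so z* = 4.29/0.0181 = 237.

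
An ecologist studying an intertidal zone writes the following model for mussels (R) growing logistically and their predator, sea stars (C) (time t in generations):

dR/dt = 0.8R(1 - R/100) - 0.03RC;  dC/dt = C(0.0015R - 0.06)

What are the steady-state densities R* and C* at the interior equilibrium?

From dC/dt = 0 with C > 0: 0.0015R* = 0.06, so R* = 40.
Substitute into dR/dt = 0: 0.8(1 - 40/100) = 0.03C*.
The bracket is 0.6, giving C* = 0.48/0.03 = 16.

R* ≈ 40, C* ≈ 16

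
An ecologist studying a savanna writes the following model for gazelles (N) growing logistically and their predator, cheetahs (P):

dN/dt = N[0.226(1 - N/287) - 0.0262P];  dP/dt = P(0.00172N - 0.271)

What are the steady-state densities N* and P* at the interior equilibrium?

From dP/dt = 0 with P > 0: 0.00172N* = 0.271, so N* = 158.
Substitute into dN/dt = 0: 0.226(1 - 158/287) = 0.0262P*.
The bracket is 0.451, giving P* = 0.102/0.0262 = 3.89.

N* ≈ 158, P* ≈ 3.89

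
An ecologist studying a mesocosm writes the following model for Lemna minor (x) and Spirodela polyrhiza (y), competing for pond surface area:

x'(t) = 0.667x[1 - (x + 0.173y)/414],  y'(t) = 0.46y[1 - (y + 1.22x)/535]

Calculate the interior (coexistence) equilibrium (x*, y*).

x* ≈ 407, y* ≈ 37.9

Setting both brackets to zero gives the nullclines x + 0.173y = 414 and 1.22x + y = 535.
Substituting y = 535 - 1.22x into the first: x(1 - 0.173·1.22) = 414 - 0.173·535.
So x* = 321/0.789 = 407, and then y* = 535 - 1.22·407 = 37.9.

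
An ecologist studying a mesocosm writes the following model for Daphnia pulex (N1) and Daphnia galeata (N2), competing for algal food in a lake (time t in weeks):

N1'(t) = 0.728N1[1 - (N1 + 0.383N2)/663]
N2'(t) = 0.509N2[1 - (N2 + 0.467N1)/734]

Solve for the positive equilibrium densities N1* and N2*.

N1* ≈ 465, N2* ≈ 517

Setting both brackets to zero gives the nullclines N1 + 0.383N2 = 663 and 0.467N1 + N2 = 734.
Substituting N2 = 734 - 0.467N1 into the first: N1(1 - 0.383·0.467) = 663 - 0.383·734.
So N1* = 382/0.821 = 465, and then N2* = 734 - 0.467·465 = 517.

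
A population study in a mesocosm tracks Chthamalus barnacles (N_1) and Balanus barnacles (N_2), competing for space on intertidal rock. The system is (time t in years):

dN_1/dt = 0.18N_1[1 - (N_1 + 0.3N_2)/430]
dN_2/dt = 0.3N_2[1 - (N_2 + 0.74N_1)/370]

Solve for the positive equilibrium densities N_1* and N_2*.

N_1* ≈ 410, N_2* ≈ 66.6

Setting both brackets to zero gives the nullclines N_1 + 0.3N_2 = 430 and 0.74N_1 + N_2 = 370.
Substituting N_2 = 370 - 0.74N_1 into the first: N_1(1 - 0.3·0.74) = 430 - 0.3·370.
So N_1* = 319/0.778 = 410, and then N_2* = 370 - 0.74·410 = 66.6.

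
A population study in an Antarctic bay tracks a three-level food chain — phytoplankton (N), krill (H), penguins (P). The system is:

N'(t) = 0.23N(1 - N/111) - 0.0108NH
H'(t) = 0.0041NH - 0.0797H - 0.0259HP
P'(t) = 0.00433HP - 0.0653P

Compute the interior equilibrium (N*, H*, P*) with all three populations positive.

N* ≈ 32.4, H* ≈ 15.1, P* ≈ 2.05

From dP/dt = 0: 0.00433H* = 0.0653, so H* = 15.1.
From dN/dt = 0: 0.23(1 - N*/111) = 0.0108·15.1, giving N* = 111·(1 - 0.708) = 32.4.
From dH/dt = 0: 0.0041·32.4 - 0.0797 = 0.0259P*, so P* = 0.0531/0.0259 = 2.05.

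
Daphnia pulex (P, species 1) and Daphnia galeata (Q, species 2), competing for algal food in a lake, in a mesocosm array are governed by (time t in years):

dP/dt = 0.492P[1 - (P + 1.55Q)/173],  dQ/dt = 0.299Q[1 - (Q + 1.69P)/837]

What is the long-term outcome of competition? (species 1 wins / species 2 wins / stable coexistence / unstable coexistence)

Compare the nullcline intercepts: K1/α12 = 173/1.55 = 112 < K2 = 837; K2/α21 = 837/1.69 = 495 > K1 = 173.
Since the inequalities point opposite ways, species 2 can invade but species 1 cannot.

species 2 excludes species 1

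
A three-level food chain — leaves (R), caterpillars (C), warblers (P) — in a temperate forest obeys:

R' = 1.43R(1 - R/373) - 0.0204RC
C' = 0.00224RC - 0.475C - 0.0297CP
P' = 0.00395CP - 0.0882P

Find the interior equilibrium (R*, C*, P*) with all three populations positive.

R* ≈ 254, C* ≈ 22.3, P* ≈ 3.18

From dP/dt = 0: 0.00395C* = 0.0882, so C* = 22.3.
From dR/dt = 0: 1.43(1 - R*/373) = 0.0204·22.3, giving R* = 373·(1 - 0.319) = 254.
From dC/dt = 0: 0.00224·254 - 0.475 = 0.0297P*, so P* = 0.0944/0.0297 = 3.18.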